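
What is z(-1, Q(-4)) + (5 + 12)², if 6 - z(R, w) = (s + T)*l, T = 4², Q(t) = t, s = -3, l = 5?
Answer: 230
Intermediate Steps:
T = 16
z(R, w) = -59 (z(R, w) = 6 - (-3 + 16)*5 = 6 - 13*5 = 6 - 1*65 = 6 - 65 = -59)
z(-1, Q(-4)) + (5 + 12)² = -59 + (5 + 12)² = -59 + 17² = -59 + 289 = 230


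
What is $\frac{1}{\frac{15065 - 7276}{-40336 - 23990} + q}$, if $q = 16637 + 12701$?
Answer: $\frac{64326}{1887188399} \approx 3.4086 \cdot 10^{-5}$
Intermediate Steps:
$q = 29338$
$\frac{1}{\frac{15065 - 7276}{-40336 - 23990} + q} = \frac{1}{\frac{15065 - 7276}{-40336 - 23990} + 29338} = \frac{1}{\frac{7789}{-64326} + 29338} = \frac{1}{7789 \left(- \frac{1}{64326}\right) + 29338} = \frac{1}{- \frac{7789}{64326} + 29338} = \frac{1}{\frac{1887188399}{64326}} = \frac{64326}{1887188399}$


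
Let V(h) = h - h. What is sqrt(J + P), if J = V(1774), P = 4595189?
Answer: sqrt(4595189) ≈ 2143.6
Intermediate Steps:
V(h) = 0
J = 0
sqrt(J + P) = sqrt(0 + 4595189) = sqrt(4595189)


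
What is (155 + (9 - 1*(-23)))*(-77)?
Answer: -14399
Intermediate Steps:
(155 + (9 - 1*(-23)))*(-77) = (155 + (9 + 23))*(-77) = (155 + 32)*(-77) = 187*(-77) = -14399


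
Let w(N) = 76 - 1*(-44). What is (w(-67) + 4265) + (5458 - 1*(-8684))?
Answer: 18527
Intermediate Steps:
w(N) = 120 (w(N) = 76 + 44 = 120)
(w(-67) + 4265) + (5458 - 1*(-8684)) = (120 + 4265) + (5458 - 1*(-8684)) = 4385 + (5458 + 8684) = 4385 + 14142 = 18527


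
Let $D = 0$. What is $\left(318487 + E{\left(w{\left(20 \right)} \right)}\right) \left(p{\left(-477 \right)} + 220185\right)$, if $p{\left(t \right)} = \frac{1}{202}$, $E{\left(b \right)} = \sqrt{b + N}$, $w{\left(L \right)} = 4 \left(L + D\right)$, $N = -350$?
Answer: $\frac{14165464457677}{202} + \frac{133432113 i \sqrt{30}}{202} \approx 7.0126 \cdot 10^{10} + 3.618 \cdot 10^{6} i$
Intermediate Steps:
$w{\left(L \right)} = 4 L$ ($w{\left(L \right)} = 4 \left(L + 0\right) = 4 L$)
$E{\left(b \right)} = \sqrt{-350 + b}$ ($E{\left(b \right)} = \sqrt{b - 350} = \sqrt{-350 + b}$)
$p{\left(t \right)} = \frac{1}{202}$
$\left(318487 + E{\left(w{\left(20 \right)} \right)}\right) \left(p{\left(-477 \right)} + 220185\right) = \left(318487 + \sqrt{-350 + 4 \cdot 20}\right) \left(\frac{1}{202} + 220185\right) = \left(318487 + \sqrt{-350 + 80}\right) \frac{44477371}{202} = \left(318487 + \sqrt{-270}\right) \frac{44477371}{202} = \left(318487 + 3 i \sqrt{30}\right) \frac{44477371}{202} = \frac{14165464457677}{202} + \frac{133432113 i \sqrt{30}}{202}$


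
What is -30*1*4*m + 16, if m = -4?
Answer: 496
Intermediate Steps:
-30*1*4*m + 16 = -30*1*4*(-4) + 16 = -120*(-4) + 16 = -30*(-16) + 16 = 480 + 16 = 496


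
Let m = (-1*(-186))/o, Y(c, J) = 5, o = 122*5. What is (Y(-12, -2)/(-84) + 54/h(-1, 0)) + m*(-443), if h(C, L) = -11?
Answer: -39468131/281820 ≈ -140.05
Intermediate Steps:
o = 610
m = 93/305 (m = -1*(-186)/610 = 186*(1/610) = 93/305 ≈ 0.30492)
(Y(-12, -2)/(-84) + 54/h(-1, 0)) + m*(-443) = (5/(-84) + 54/(-11)) + (93/305)*(-443) = (5*(-1/84) + 54*(-1/11)) - 41199/305 = (-5/84 - 54/11) - 41199/305 = -4591/924 - 41199/305 = -39468131/281820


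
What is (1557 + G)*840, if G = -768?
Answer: 662760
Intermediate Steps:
(1557 + G)*840 = (1557 - 768)*840 = 789*840 = 662760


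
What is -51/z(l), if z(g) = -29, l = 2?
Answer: 51/29 ≈ 1.7586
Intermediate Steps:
-51/z(l) = -51/(-29) = -51*(-1/29) = 51/29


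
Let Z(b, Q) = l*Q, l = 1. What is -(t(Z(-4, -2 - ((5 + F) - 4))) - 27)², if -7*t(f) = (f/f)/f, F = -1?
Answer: -142129/196 ≈ -725.15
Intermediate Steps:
Z(b, Q) = Q (Z(b, Q) = 1*Q = Q)
t(f) = -1/(7*f) (t(f) = -f/f/(7*f) = -1/(7*f))
-(t(Z(-4, -2 - ((5 + F) - 4))) - 27)² = -(-1/(7*(-2 - ((5 - 1) - 4))) - 27)² = -(-1/(7*(-2 - (4 - 4))) - 27)² = -(-1/(7*(-2 - 1*0)) - 27)² = -(-1/(7*(-2 + 0)) - 27)² = -(-⅐/(-2) - 27)² = -(-⅐*(-½) - 27)² = -(1/14 - 27)² = -(-377/14)² = -1*142129/196 = -142129/196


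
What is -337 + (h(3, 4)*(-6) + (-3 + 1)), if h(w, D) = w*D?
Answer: -411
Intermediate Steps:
h(w, D) = D*w
-337 + (h(3, 4)*(-6) + (-3 + 1)) = -337 + ((4*3)*(-6) + (-3 + 1)) = -337 + (12*(-6) - 2) = -337 + (-72 - 2) = -337 - 74 = -411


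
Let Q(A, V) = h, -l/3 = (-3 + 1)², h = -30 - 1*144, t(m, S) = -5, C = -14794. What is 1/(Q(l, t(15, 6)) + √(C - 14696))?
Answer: -29/9961 - I*√29490/59766 ≈ -0.0029114 - 0.0028733*I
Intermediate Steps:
h = -174 (h = -30 - 144 = -174)
l = -12 (l = -3*(-3 + 1)² = -3*(-2)² = -3*4 = -12)
Q(A, V) = -174
1/(Q(l, t(15, 6)) + √(C - 14696)) = 1/(-174 + √(-14794 - 14696)) = 1/(-174 + √(-29490)) = 1/(-174 + I*√29490)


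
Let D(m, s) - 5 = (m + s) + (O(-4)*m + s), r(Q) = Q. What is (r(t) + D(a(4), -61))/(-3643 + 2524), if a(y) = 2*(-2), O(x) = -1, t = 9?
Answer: 36/373 ≈ 0.096515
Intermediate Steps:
a(y) = -4
D(m, s) = 5 + 2*s (D(m, s) = 5 + ((m + s) + (-m + s)) = 5 + ((m + s) + (s - m)) = 5 + 2*s)
(r(t) + D(a(4), -61))/(-3643 + 2524) = (9 + (5 + 2*(-61)))/(-3643 + 2524) = (9 + (5 - 122))/(-1119) = (9 - 117)*(-1/1119) = -108*(-1/1119) = 36/373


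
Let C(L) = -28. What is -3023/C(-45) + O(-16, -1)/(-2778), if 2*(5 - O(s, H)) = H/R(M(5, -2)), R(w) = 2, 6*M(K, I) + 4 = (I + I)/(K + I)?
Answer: 2799249/25928 ≈ 107.96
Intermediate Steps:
M(K, I) = -⅔ + I/(3*(I + K)) (M(K, I) = -⅔ + ((I + I)/(K + I))/6 = -⅔ + ((2*I)/(I + K))/6 = -⅔ + (2*I/(I + K))/6 = -⅔ + I/(3*(I + K)))
O(s, H) = 5 - H/4 (O(s, H) = 5 - H/(2*2) = 5 - H/4)
-3023/C(-45) + O(-16, -1)/(-2778) = -3023/(-28) + (5 - ¼*(-1))/(-2778) = -3023*(-1/28) + (5 + ¼)*(-1/2778) = 3023/28 + (21/4)*(-1/2778) = 3023/28 - 7/3704 = 2799249/25928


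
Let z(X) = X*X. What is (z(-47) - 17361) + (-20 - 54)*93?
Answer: -22034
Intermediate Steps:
z(X) = X**2
(z(-47) - 17361) + (-20 - 54)*93 = ((-47)**2 - 17361) + (-20 - 54)*93 = (2209 - 17361) - 74*93 = -15152 - 6882 = -22034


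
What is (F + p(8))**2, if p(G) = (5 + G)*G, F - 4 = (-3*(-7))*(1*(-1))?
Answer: 7569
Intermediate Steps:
F = -17 (F = 4 + (-3*(-7))*(1*(-1)) = 4 + 21*(-1) = 4 - 21 = -17)
p(G) = G*(5 + G)
(F + p(8))**2 = (-17 + 8*(5 + 8))**2 = (-17 + 8*13)**2 = (-17 + 104)**2 = 87**2 = 7569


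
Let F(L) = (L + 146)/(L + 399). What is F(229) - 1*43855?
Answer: -27540565/628 ≈ -43854.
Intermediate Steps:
F(L) = (146 + L)/(399 + L)
F(229) - 1*43855 = (146 + 229)/(399 + 229) - 1*43855 = 375/628 - 43855 = -27540565/628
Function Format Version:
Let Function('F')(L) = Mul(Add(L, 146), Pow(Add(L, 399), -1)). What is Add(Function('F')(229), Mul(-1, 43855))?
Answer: Rational(-27540565, 628) ≈ -43854.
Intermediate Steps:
Function('F')(L) = Mul(Pow(Add(399, L), -1), Add(146, L)) (Function('F')(L) = Mul(Add(146, L), Pow(Add(399, L), -1)) = Mul(Pow(Add(399, L), -1), Add(146, L)))
Add(Function('F')(229), Mul(-1, 43855)) = Add(Mul(Pow(Add(399, 229), -1), Add(146, 229)), Mul(-1, 43855)) = Add(Mul(Pow(628, -1), 375), -43855) = Add(Mul(Rational(1, 628), 375), -43855) = Add(Rational(375, 628), -43855) = Rational(-27540565, 628)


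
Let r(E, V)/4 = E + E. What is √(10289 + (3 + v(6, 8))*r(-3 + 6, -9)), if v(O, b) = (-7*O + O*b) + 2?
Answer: √10553 ≈ 102.73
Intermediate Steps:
r(E, V) = 8*E (r(E, V) = 4*(E + E) = 4*(2*E) = 8*E)
v(O, b) = 2 - 7*O + O*b
√(10289 + (3 + v(6, 8))*r(-3 + 6, -9)) = √(10289 + (3 + (2 - 7*6 + 6*8))*(8*(-3 + 6))) = √(10289 + (3 + (2 - 42 + 48))*(8*3)) = √(10289 + (3 + 8)*24) = √(10289 + 11*24) = √(10289 + 264) = √10553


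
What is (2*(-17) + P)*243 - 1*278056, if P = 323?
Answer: -207829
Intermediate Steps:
(2*(-17) + P)*243 - 1*278056 = (2*(-17) + 323)*243 - 1*278056 = (-34 + 323)*243 - 278056 = 289*243 - 278056 = 70227 - 278056 = -207829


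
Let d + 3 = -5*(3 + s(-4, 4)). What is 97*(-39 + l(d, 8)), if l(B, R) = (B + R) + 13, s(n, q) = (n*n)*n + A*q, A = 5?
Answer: 17848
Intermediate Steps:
s(n, q) = n**3 + 5*q (s(n, q) = (n*n)*n + 5*q = n**2*n + 5*q = n**3 + 5*q)
d = 202 (d = -3 - 5*(3 + ((-4)**3 + 5*4)) = -3 - 5*(3 + (-64 + 20)) = -3 - 5*(3 - 44) = -3 - 5*(-41) = -3 + 205 = 202)
l(B, R) = 13 + B + R
97*(-39 + l(d, 8)) = 97*(-39 + (13 + 202 + 8)) = 97*(-39 + 223) = 97*184 = 17848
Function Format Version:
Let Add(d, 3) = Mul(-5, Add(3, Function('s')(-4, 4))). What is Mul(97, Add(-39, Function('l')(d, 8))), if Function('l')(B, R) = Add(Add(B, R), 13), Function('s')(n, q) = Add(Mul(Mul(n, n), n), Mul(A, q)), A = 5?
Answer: 17848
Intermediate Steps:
Function('s')(n, q) = Add(Pow(n, 3), Mul(5, q)) (Function('s')(n, q) = Add(Mul(Mul(n, n), n), Mul(5, q)) = Add(Mul(Pow(n, 2), n), Mul(5, q)) = Add(Pow(n, 3), Mul(5, q)))
d = 202 (d = Add(-3, Mul(-5, Add(3, Add(Pow(-4, 3), Mul(5, 4))))) = Add(-3, Mul(-5, Add(3, Add(-64, 20)))) = Add(-3, Mul(-5, Add(3, -44))) = Add(-3, Mul(-5, -41)) = Add(-3, 205) = 202)
Function('l')(B, R) = Add(13, B, R)
Mul(97, Add(-39, Function('l')(d, 8))) = Mul(97, Add(-39, Add(13, 202, 8))) = Mul(97, Add(-39, 223)) = Mul(97, 184) = 17848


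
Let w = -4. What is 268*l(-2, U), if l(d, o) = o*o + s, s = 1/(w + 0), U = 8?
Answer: 17085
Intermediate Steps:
s = -¼ (s = 1/(-4 + 0) = 1/(-4) = -¼ ≈ -0.25000)
l(d, o) = -¼ + o² (l(d, o) = o*o - ¼ = o² - ¼ = -¼ + o²)
268*l(-2, U) = 268*(-¼ + 8²) = 268*(-¼ + 64) = 268*(255/4) = 17085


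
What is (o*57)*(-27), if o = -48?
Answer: 73872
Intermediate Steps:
(o*57)*(-27) = -48*57*(-27) = -2736*(-27) = 73872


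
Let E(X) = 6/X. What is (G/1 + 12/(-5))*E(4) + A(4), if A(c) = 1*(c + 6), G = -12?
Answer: -58/5 ≈ -11.600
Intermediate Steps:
A(c) = 6 + c (A(c) = 1*(6 + c) = 6 + c)
(G/1 + 12/(-5))*E(4) + A(4) = (-12/1 + 12/(-5))*(6/4) + (6 + 4) = (-12*1 + 12*(-⅕))*(6*(¼)) + 10 = (-12 - 12/5)*(3/2) + 10 = -72/5*3/2 + 10 = -108/5 + 10 = -58/5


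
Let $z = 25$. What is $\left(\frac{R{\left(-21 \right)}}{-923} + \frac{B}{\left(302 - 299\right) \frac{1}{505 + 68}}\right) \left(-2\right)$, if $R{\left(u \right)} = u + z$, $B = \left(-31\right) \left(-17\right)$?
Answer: $- \frac{185812814}{923} \approx -2.0131 \cdot 10^{5}$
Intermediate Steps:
$B = 527$
$R{\left(u \right)} = 25 + u$ ($R{\left(u \right)} = u + 25 = 25 + u$)
$\left(\frac{R{\left(-21 \right)}}{-923} + \frac{B}{\left(302 - 299\right) \frac{1}{505 + 68}}\right) \left(-2\right) = \left(\frac{25 - 21}{-923} + \frac{527}{\left(302 - 299\right) \frac{1}{505 + 68}}\right) \left(-2\right) = \left(4 \left(- \frac{1}{923}\right) + \frac{527}{3 \cdot \frac{1}{573}}\right) \left(-2\right) = \left(- \frac{4}{923} + \frac{527}{3 \cdot \frac{1}{573}}\right) \left(-2\right) = \left(- \frac{4}{923} + 527 \frac{1}{\frac{1}{191}}\right) \left(-2\right) = \left(- \frac{4}{923} + 527 \cdot 191\right) \left(-2\right) = \left(- \frac{4}{923} + 100657\right) \left(-2\right) = \frac{92906407}{923} \left(-2\right) = - \frac{185812814}{923}$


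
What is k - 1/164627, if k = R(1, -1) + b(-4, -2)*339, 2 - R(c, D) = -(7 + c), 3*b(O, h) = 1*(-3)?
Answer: -54162284/164627 ≈ -329.00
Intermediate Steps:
b(O, h) = -1 (b(O, h) = (1*(-3))/3 = (1/3)*(-3) = -1)
R(c, D) = 9 + c (R(c, D) = 2 - (-1)*(7 + c) = 2 - (-7 - c) = 2 + (7 + c) = 9 + c)
k = -329 (k = (9 + 1) - 1*339 = 10 - 339 = -329)
k - 1/164627 = -329 - 1/164627 = -54162284/164627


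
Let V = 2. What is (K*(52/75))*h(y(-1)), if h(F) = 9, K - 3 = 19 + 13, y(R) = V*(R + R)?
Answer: 1092/5 ≈ 218.40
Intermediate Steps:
y(R) = 4*R (y(R) = 2*(R + R) = 2*(2*R) = 4*R)
K = 35 (K = 3 + (19 + 13) = 3 + 32 = 35)
(K*(52/75))*h(y(-1)) = (35*(52/75))*9 = (364/15)*9 = 1092/5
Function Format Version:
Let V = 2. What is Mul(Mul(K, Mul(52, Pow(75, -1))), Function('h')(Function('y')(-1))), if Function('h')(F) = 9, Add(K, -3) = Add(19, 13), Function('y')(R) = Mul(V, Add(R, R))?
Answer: Rational(1092, 5) ≈ 218.40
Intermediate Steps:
Function('y')(R) = Mul(4, R) (Function('y')(R) = Mul(2, Add(R, R)) = Mul(2, Mul(2, R)) = Mul(4, R))
K = 35 (K = Add(3, Add(19, 13)) = Add(3, 32) = 35)
Mul(Mul(K, Mul(52, Pow(75, -1))), Function('h')(Function('y')(-1))) = Mul(Mul(35, Mul(52, Pow(75, -1))), 9) = Mul(Mul(35, Mul(52, Rational(1, 75))), 9) = Mul(Mul(35, Rational(52, 75)), 9) = Mul(Rational(364, 15), 9) = Rational(1092, 5)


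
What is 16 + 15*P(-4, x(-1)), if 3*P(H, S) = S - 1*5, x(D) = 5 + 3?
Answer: 31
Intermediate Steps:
x(D) = 8
P(H, S) = -5/3 + S/3 (P(H, S) = (S - 1*5)/3 = (S - 5)/3 = (-5 + S)/3 = -5/3 + S/3)
16 + 15*P(-4, x(-1)) = 16 + 15*(-5/3 + (1/3)*8) = 16 + 15*(-5/3 + 8/3) = 16 + 15*1 = 16 + 15 = 31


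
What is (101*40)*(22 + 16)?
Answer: 153520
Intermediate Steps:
(101*40)*(22 + 16) = 4040*38 = 153520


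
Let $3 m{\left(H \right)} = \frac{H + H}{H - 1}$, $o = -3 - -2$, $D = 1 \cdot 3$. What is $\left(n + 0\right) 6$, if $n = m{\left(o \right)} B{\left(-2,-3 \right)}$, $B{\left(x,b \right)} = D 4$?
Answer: $24$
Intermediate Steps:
$D = 3$
$B{\left(x,b \right)} = 12$ ($B{\left(x,b \right)} = 3 \cdot 4 = 12$)
$o = -1$ ($o = -3 + 2 = -1$)
$m{\left(H \right)} = \frac{2 H}{3 \left(-1 + H\right)}$ ($m{\left(H \right)} = \frac{\left(H + H\right) \frac{1}{H - 1}}{3} = \frac{2 H \frac{1}{-1 + H}}{3} = \frac{2 H}{3 \left(-1 + H\right)}$)
$n = 4$ ($n = \frac{2}{3} \left(-1\right) \frac{1}{-1 - 1} \cdot 12 = \frac{2}{3} \left(-1\right) \frac{1}{-2} \cdot 12 = \frac{2}{3} \left(-1\right) \left(- \frac{1}{2}\right) 12 = \frac{1}{3} \cdot 12 = 4$)
$\left(n + 0\right) 6 = \left(4 + 0\right) 6 = 4 \cdot 6 = 24$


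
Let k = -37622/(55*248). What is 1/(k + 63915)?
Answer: 6820/435881489 ≈ 1.5646e-5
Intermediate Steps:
k = -18811/6820 (k = -37622/13640 = -37622*1/13640 = -18811/6820 ≈ -2.7582)
1/(k + 63915) = 1/(-18811/6820 + 63915) = 1/(435881489/6820) = 6820/435881489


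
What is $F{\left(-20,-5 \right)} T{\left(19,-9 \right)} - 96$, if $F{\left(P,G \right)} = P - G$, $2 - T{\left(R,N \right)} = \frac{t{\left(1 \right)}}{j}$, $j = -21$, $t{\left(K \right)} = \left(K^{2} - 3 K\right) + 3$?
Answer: $- \frac{887}{7} \approx -126.71$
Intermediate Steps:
$t{\left(K \right)} = 3 + K^{2} - 3 K$
$T{\left(R,N \right)} = \frac{43}{21}$ ($T{\left(R,N \right)} = 2 - \frac{3 + 1^{2} - 3}{-21} = 2 - \left(3 + 1 - 3\right) \left(- \frac{1}{21}\right) = 2 - 1 \left(- \frac{1}{21}\right) = 2 - - \frac{1}{21} = 2 + \frac{1}{21} = \frac{43}{21}$)
$F{\left(-20,-5 \right)} T{\left(19,-9 \right)} - 96 = \left(-20 - -5\right) \frac{43}{21} - 96 = \left(-20 + 5\right) \frac{43}{21} - 96 = \left(-15\right) \frac{43}{21} - 96 = - \frac{215}{7} - 96 = - \frac{887}{7}$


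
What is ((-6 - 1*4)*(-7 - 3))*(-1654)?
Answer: -165400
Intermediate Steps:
((-6 - 1*4)*(-7 - 3))*(-1654) = ((-6 - 4)*(-10))*(-1654) = -10*(-10)*(-1654) = 100*(-1654) = -165400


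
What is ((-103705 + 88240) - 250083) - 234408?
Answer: -499956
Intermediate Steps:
((-103705 + 88240) - 250083) - 234408 = (-15465 - 250083) - 234408 = -265548 - 234408 = -499956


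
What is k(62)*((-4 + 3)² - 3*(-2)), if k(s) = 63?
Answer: 441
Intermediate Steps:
k(62)*((-4 + 3)² - 3*(-2)) = 63*((-4 + 3)² - 3*(-2)) = 63*((-1)² + 6) = 63*(1 + 6) = 63*7 = 441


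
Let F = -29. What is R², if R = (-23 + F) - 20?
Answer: 5184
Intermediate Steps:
R = -72 (R = (-23 - 29) - 20 = -52 - 20 = -72)
R² = (-72)² = 5184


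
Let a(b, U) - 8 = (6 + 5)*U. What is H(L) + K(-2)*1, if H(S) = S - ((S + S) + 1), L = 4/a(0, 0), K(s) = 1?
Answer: -½ ≈ -0.50000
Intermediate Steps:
a(b, U) = 8 + 11*U (a(b, U) = 8 + (6 + 5)*U = 8 + 11*U)
L = ½ (L = 4/(8 + 11*0) = 4/(8 + 0) = 4/8 = 4*(⅛) = ½ ≈ 0.50000)
H(S) = -1 - S (H(S) = S - (2*S + 1) = S - (1 + 2*S) = S + (-1 - 2*S) = -1 - S)
H(L) + K(-2)*1 = (-1 - 1*½) + 1*1 = (-1 - ½) + 1 = -3/2 + 1 = -½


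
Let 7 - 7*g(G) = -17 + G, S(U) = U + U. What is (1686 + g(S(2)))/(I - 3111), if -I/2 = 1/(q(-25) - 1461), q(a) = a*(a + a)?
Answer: -2494442/4594933 ≈ -0.54287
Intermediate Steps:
S(U) = 2*U
g(G) = 24/7 - G/7 (g(G) = 1 - (-17 + G)/7 = 1 + (17/7 - G/7) = 24/7 - G/7)
q(a) = 2*a² (q(a) = a*(2*a) = 2*a²)
I = 2/211 (I = -2/(2*(-25)² - 1461) = -2/(2*625 - 1461) = -2/(1250 - 1461) = -2/(-211) = -2*(-1/211) = 2/211 ≈ 0.0094787)
(1686 + g(S(2)))/(I - 3111) = (1686 + (24/7 - 2*2/7))/(2/211 - 3111) = (1686 + (24/7 - ⅐*4))/(-656419/211) = (1686 + (24/7 - 4/7))*(-211/656419) = (1686 + 20/7)*(-211/656419) = (11822/7)*(-211/656419) = -2494442/4594933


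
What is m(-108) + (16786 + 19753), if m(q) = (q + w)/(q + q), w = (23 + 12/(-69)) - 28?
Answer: 181528355/4968 ≈ 36540.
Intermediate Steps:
w = -119/23 (w = (23 + 12*(-1/69)) - 28 = (23 - 4/23) - 28 = 525/23 - 28 = -119/23 ≈ -5.1739)
m(q) = (-119/23 + q)/(2*q) (m(q) = (q - 119/23)/(q + q) = (-119/23 + q)/((2*q)) = (-119/23 + q)*(1/(2*q)) = (-119/23 + q)/(2*q))
m(-108) + (16786 + 19753) = (1/46)*(-119 + 23*(-108))/(-108) + (16786 + 19753) = (1/46)*(-1/108)*(-119 - 2484) + 36539 = (1/46)*(-1/108)*(-2603) + 36539 = 2603/4968 + 36539 = 181528355/4968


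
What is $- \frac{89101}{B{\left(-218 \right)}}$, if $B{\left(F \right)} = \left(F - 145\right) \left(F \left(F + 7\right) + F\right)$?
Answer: $\frac{89101}{16618140} \approx 0.0053617$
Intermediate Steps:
$B{\left(F \right)} = \left(-145 + F\right) \left(F + F \left(7 + F\right)\right)$ ($B{\left(F \right)} = \left(-145 + F\right) \left(F \left(7 + F\right) + F\right) = \left(-145 + F\right) \left(F + F \left(7 + F\right)\right)$)
$- \frac{89101}{B{\left(-218 \right)}} = - \frac{89101}{\left(-218\right) \left(-1160 + \left(-218\right)^{2} - -29866\right)} = - \frac{89101}{\left(-218\right) \left(-1160 + 47524 + 29866\right)} = - \frac{89101}{\left(-218\right) 76230} = - \frac{89101}{-16618140} = \left(-89101\right) \left(- \frac{1}{16618140}\right) = \frac{89101}{16618140}$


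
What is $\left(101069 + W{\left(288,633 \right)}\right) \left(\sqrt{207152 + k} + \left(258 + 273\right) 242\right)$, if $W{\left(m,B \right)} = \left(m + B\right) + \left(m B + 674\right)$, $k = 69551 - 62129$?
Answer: $36618957936 + 284968 \sqrt{214574} \approx 3.6751 \cdot 10^{10}$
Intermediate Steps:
$k = 7422$ ($k = 69551 - 62129 = 7422$)
$W{\left(m,B \right)} = 674 + B + m + B m$ ($W{\left(m,B \right)} = \left(B + m\right) + \left(B m + 674\right) = \left(B + m\right) + \left(674 + B m\right) = 674 + B + m + B m$)
$\left(101069 + W{\left(288,633 \right)}\right) \left(\sqrt{207152 + k} + \left(258 + 273\right) 242\right) = \left(101069 + \left(674 + 633 + 288 + 633 \cdot 288\right)\right) \left(\sqrt{207152 + 7422} + \left(258 + 273\right) 242\right) = \left(101069 + \left(674 + 633 + 288 + 182304\right)\right) \left(\sqrt{214574} + 531 \cdot 242\right) = \left(101069 + 183899\right) \left(\sqrt{214574} + 128502\right) = 284968 \left(128502 + \sqrt{214574}\right) = 36618957936 + 284968 \sqrt{214574}$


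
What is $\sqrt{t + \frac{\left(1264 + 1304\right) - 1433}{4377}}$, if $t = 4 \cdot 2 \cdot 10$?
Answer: $\frac{\sqrt{1537618215}}{4377} \approx 8.9588$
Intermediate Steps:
$t = 80$ ($t = 8 \cdot 10 = 80$)
$\sqrt{t + \frac{\left(1264 + 1304\right) - 1433}{4377}} = \sqrt{80 + \frac{\left(1264 + 1304\right) - 1433}{4377}} = \sqrt{80 + \left(2568 - 1433\right) \frac{1}{4377}} = \sqrt{80 + 1135 \cdot \frac{1}{4377}} = \sqrt{80 + \frac{1135}{4377}} = \sqrt{\frac{351295}{4377}} = \frac{\sqrt{1537618215}}{4377}$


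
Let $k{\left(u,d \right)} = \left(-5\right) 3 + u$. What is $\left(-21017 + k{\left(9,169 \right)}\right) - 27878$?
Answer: $-48901$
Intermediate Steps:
$k{\left(u,d \right)} = -15 + u$
$\left(-21017 + k{\left(9,169 \right)}\right) - 27878 = \left(-21017 + \left(-15 + 9\right)\right) - 27878 = \left(-21017 - 6\right) - 27878 = -21023 - 27878 = -48901$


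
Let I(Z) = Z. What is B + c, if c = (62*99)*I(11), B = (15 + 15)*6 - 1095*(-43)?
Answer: 114783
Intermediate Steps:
B = 47265 (B = 30*6 + 47085 = 180 + 47085 = 47265)
c = 67518 (c = (62*99)*11 = 6138*11 = 67518)
B + c = 47265 + 67518 = 114783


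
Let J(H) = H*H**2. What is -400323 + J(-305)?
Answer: -28772948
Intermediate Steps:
J(H) = H**3
-400323 + J(-305) = -400323 + (-305)**3 = -400323 - 28372625 = -28772948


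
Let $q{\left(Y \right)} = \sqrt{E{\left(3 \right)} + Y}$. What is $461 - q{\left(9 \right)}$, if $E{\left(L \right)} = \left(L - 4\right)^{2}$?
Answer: $461 - \sqrt{10} \approx 457.84$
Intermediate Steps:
$E{\left(L \right)} = \left(-4 + L\right)^{2}$
$q{\left(Y \right)} = \sqrt{1 + Y}$ ($q{\left(Y \right)} = \sqrt{\left(-4 + 3\right)^{2} + Y} = \sqrt{\left(-1\right)^{2} + Y} = \sqrt{1 + Y}$)
$461 - q{\left(9 \right)} = 461 - \sqrt{1 + 9} = 461 - \sqrt{10}$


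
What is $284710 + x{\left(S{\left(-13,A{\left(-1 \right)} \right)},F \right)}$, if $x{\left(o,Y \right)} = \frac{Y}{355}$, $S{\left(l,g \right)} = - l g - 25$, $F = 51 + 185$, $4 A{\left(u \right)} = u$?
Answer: $\frac{101072286}{355} \approx 2.8471 \cdot 10^{5}$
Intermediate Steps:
$A{\left(u \right)} = \frac{u}{4}$
$F = 236$
$S{\left(l,g \right)} = -25 - g l$ ($S{\left(l,g \right)} = - g l - 25 = -25 - g l$)
$x{\left(o,Y \right)} = \frac{Y}{355}$ ($x{\left(o,Y \right)} = Y \frac{1}{355} = \frac{Y}{355}$)
$284710 + x{\left(S{\left(-13,A{\left(-1 \right)} \right)},F \right)} = 284710 + \frac{1}{355} \cdot 236 = 284710 + \frac{236}{355} = \frac{101072286}{355}$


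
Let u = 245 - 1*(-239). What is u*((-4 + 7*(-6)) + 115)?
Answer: 33396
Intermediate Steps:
u = 484 (u = 245 + 239 = 484)
u*((-4 + 7*(-6)) + 115) = 484*((-4 + 7*(-6)) + 115) = 484*((-4 - 42) + 115) = 484*(-46 + 115) = 484*69 = 33396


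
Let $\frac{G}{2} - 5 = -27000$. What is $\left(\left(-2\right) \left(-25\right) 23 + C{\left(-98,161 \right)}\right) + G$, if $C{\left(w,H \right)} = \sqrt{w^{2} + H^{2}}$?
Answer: $-52840 + 35 \sqrt{29} \approx -52652.0$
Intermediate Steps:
$G = -53990$ ($G = 10 + 2 \left(-27000\right) = 10 - 54000 = -53990$)
$C{\left(w,H \right)} = \sqrt{H^{2} + w^{2}}$
$\left(\left(-2\right) \left(-25\right) 23 + C{\left(-98,161 \right)}\right) + G = \left(\left(-2\right) \left(-25\right) 23 + \sqrt{161^{2} + \left(-98\right)^{2}}\right) - 53990 = \left(50 \cdot 23 + \sqrt{25921 + 9604}\right) - 53990 = \left(1150 + \sqrt{35525}\right) - 53990 = \left(1150 + 35 \sqrt{29}\right) - 53990 = -52840 + 35 \sqrt{29}$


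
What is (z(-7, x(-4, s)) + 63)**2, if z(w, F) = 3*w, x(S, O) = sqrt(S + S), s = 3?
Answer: 1764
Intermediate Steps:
x(S, O) = sqrt(2)*sqrt(S) (x(S, O) = sqrt(2*S) = sqrt(2)*sqrt(S))
(z(-7, x(-4, s)) + 63)**2 = (3*(-7) + 63)**2 = (-21 + 63)**2 = 42**2 = 1764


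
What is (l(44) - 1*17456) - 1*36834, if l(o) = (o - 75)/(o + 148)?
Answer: -10423711/192 ≈ -54290.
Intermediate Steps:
l(o) = (-75 + o)/(148 + o)
(l(44) - 1*17456) - 1*36834 = ((-75 + 44)/(148 + 44) - 1*17456) - 1*36834 = (-31/192 - 17456) - 36834 = -3351583/192 - 36834 = -10423711/192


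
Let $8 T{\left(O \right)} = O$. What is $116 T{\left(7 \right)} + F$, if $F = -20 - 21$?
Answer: $\frac{121}{2} \approx 60.5$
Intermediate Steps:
$T{\left(O \right)} = \frac{O}{8}$
$F = -41$ ($F = -20 - 21 = -41$)
$116 T{\left(7 \right)} + F = 116 \cdot \frac{1}{8} \cdot 7 - 41 = 116 \cdot \frac{7}{8} - 41 = \frac{203}{2} - 41 = \frac{121}{2}$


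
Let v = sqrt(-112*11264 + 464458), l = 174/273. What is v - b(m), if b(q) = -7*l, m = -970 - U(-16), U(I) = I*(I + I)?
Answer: 58/13 + I*sqrt(797110) ≈ 4.4615 + 892.81*I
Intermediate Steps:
l = 58/91 (l = 174*(1/273) = 58/91 ≈ 0.63736)
U(I) = 2*I**2 (U(I) = I*(2*I) = 2*I**2)
m = -1482 (m = -970 - 2*(-16)**2 = -970 - 2*256 = -970 - 1*512 = -970 - 512 = -1482)
b(q) = -58/13 (b(q) = -7*58/91 = -58/13)
v = I*sqrt(797110) (v = sqrt(-1261568 + 464458) = sqrt(-797110) = I*sqrt(797110) ≈ 892.81*I)
v - b(m) = I*sqrt(797110) - 1*(-58/13) = I*sqrt(797110) + 58/13 = 58/13 + I*sqrt(797110)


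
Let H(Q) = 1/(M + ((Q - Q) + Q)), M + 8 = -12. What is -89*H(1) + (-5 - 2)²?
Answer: 1020/19 ≈ 53.684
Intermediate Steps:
M = -20 (M = -8 - 12 = -20)
H(Q) = 1/(-20 + Q) (H(Q) = 1/(-20 + ((Q - Q) + Q)) = 1/(-20 + (0 + Q)) = 1/(-20 + Q))
-89*H(1) + (-5 - 2)² = -89/(-20 + 1) + (-5 - 2)² = -89/(-19) + (-7)² = -89*(-1/19) + 49 = 89/19 + 49 = 1020/19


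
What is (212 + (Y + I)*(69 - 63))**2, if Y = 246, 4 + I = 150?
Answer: 6574096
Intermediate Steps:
I = 146 (I = -4 + 150 = 146)
(212 + (Y + I)*(69 - 63))**2 = (212 + (246 + 146)*(69 - 63))**2 = (212 + 392*6)**2 = (212 + 2352)**2 = 2564**2 = 6574096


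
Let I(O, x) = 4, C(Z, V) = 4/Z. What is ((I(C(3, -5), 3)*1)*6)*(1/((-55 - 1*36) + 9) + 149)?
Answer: 146604/41 ≈ 3575.7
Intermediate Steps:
((I(C(3, -5), 3)*1)*6)*(1/((-55 - 1*36) + 9) + 149) = ((4*1)*6)*(1/((-55 - 1*36) + 9) + 149) = (4*6)*(1/((-55 - 36) + 9) + 149) = 24*(1/(-91 + 9) + 149) = 24*(1/(-82) + 149) = 24*(-1/82 + 149) = 24*(12217/82) = 146604/41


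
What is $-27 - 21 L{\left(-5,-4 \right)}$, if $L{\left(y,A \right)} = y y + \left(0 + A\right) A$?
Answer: $-888$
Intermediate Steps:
$L{\left(y,A \right)} = A^{2} + y^{2}$ ($L{\left(y,A \right)} = y^{2} + A A = y^{2} + A^{2} = A^{2} + y^{2}$)
$-27 - 21 L{\left(-5,-4 \right)} = -27 - 21 \left(\left(-4\right)^{2} + \left(-5\right)^{2}\right) = -27 - 21 \left(16 + 25\right) = -27 - 861 = -888$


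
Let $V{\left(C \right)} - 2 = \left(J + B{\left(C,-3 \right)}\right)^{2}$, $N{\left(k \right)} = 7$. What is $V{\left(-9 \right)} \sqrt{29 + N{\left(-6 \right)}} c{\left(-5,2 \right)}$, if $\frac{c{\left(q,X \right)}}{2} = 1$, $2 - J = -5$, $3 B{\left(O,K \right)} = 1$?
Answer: $\frac{2008}{3} \approx 669.33$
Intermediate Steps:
$B{\left(O,K \right)} = \frac{1}{3}$ ($B{\left(O,K \right)} = \frac{1}{3} \cdot 1 = \frac{1}{3}$)
$J = 7$ ($J = 2 - -5 = 2 + 5 = 7$)
$c{\left(q,X \right)} = 2$ ($c{\left(q,X \right)} = 2 \cdot 1 = 2$)
$V{\left(C \right)} = \frac{502}{9}$ ($V{\left(C \right)} = 2 + \left(7 + \frac{1}{3}\right)^{2} = 2 + \left(\frac{22}{3}\right)^{2} = 2 + \frac{484}{9} = \frac{502}{9}$)
$V{\left(-9 \right)} \sqrt{29 + N{\left(-6 \right)}} c{\left(-5,2 \right)} = \frac{502 \sqrt{29 + 7}}{9} \cdot 2 = \frac{502 \sqrt{36}}{9} \cdot 2 = \frac{502}{9} \cdot 6 \cdot 2 = \frac{1004}{3} \cdot 2 = \frac{2008}{3}$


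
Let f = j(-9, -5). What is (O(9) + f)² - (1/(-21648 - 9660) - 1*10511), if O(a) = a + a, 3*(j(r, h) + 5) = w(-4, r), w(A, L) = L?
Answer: 332209189/31308 ≈ 10611.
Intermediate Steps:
j(r, h) = -5 + r/3
O(a) = 2*a
f = -8 (f = -5 + (⅓)*(-9) = -5 - 3 = -8)
(O(9) + f)² - (1/(-21648 - 9660) - 1*10511) = (2*9 - 8)² - (1/(-21648 - 9660) - 1*10511) = (18 - 8)² - (1/(-31308) - 10511) = 10² - (-1/31308 - 10511) = 100 - 1*(-329078389/31308) = 100 + 329078389/31308 = 332209189/31308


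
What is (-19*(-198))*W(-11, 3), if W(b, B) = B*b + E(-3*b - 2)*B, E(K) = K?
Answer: 225720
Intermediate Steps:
W(b, B) = B*b + B*(-2 - 3*b) (W(b, B) = B*b + (-3*b - 2)*B = B*b + (-2 - 3*b)*B = B*b + B*(-2 - 3*b))
(-19*(-198))*W(-11, 3) = (-19*(-198))*(-2*3*(1 - 11)) = 3762*(-2*3*(-10)) = 3762*60 = 225720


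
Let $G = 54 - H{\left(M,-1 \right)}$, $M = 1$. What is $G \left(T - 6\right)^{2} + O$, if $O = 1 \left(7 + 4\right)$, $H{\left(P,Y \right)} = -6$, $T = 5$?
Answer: $71$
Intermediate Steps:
$O = 11$ ($O = 1 \cdot 11 = 11$)
$G = 60$ ($G = 54 - -6 = 54 + 6 = 60$)
$G \left(T - 6\right)^{2} + O = 60 \left(5 - 6\right)^{2} + 11 = 60 \left(-1\right)^{2} + 11 = 60 \cdot 1 + 11 = 60 + 11 = 71$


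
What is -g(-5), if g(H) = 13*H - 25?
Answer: 90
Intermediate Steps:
g(H) = -25 + 13*H
-g(-5) = -(-25 + 13*(-5)) = -(-25 - 65) = -1*(-90) = 90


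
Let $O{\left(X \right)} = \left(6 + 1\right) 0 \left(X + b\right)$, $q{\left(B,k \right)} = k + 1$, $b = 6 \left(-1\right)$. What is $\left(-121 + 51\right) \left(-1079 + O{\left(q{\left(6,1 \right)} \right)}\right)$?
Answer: $75530$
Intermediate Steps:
$b = -6$
$q{\left(B,k \right)} = 1 + k$
$O{\left(X \right)} = 0$ ($O{\left(X \right)} = \left(6 + 1\right) 0 \left(X - 6\right) = 7 \cdot 0 \left(-6 + X\right) = 0 \left(-6 + X\right) = 0$)
$\left(-121 + 51\right) \left(-1079 + O{\left(q{\left(6,1 \right)} \right)}\right) = \left(-121 + 51\right) \left(-1079 + 0\right) = \left(-70\right) \left(-1079\right) = 75530$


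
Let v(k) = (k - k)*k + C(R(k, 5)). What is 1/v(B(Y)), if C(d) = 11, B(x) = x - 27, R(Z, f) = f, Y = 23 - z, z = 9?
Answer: 1/11 ≈ 0.090909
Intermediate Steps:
Y = 14 (Y = 23 - 1*9 = 23 - 9 = 14)
B(x) = -27 + x
v(k) = 11 (v(k) = (k - k)*k + 11 = 0*k + 11 = 0 + 11 = 11)
1/v(B(Y)) = 1/11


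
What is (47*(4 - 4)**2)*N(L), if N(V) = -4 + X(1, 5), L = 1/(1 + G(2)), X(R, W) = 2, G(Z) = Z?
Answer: 0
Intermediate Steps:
L = 1/3 (L = 1/(1 + 2) = 1/3 ≈ 0.33333)
N(V) = -2 (N(V) = -4 + 2 = -2)
(47*(4 - 4)**2)*N(L) = (47*(4 - 4)**2)*(-2) = (47*0**2)*(-2) = (47*0)*(-2) = 0*(-2) = 0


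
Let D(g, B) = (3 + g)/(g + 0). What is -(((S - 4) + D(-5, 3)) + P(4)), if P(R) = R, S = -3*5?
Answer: 73/5 ≈ 14.600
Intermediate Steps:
S = -15
D(g, B) = (3 + g)/g
-(((S - 4) + D(-5, 3)) + P(4)) = -(((-15 - 4) + (3 - 5)/(-5)) + 4) = -((-19 - ⅕*(-2)) + 4) = -((-19 + ⅖) + 4) = -(-93/5 + 4) = -1*(-73/5) = 73/5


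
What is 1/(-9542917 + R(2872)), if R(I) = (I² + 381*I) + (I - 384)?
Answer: -1/197813 ≈ -5.0553e-6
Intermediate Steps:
R(I) = -384 + I² + 382*I (R(I) = (I² + 381*I) + (-384 + I) = -384 + I² + 382*I)
1/(-9542917 + R(2872)) = 1/(-9542917 + (-384 + 2872² + 382*2872)) = 1/(-9542917 + (-384 + 8248384 + 1097104)) = 1/(-9542917 + 9345104) = 1/(-197813) = -1/197813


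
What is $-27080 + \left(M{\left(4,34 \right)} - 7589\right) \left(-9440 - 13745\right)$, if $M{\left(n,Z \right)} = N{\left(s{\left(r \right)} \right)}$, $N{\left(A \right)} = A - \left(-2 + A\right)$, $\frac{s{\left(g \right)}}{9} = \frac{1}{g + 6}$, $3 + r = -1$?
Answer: $175877515$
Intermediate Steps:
$r = -4$ ($r = -3 - 1 = -4$)
$s{\left(g \right)} = \frac{9}{6 + g}$ ($s{\left(g \right)} = \frac{9}{g + 6} = \frac{9}{6 + g}$)
$N{\left(A \right)} = 2$ ($N{\left(A \right)} = A - \left(-2 + A\right) = 2$)
$M{\left(n,Z \right)} = 2$
$-27080 + \left(M{\left(4,34 \right)} - 7589\right) \left(-9440 - 13745\right) = -27080 + \left(2 - 7589\right) \left(-9440 - 13745\right) = -27080 - -175904595 = -27080 + 175904595 = 175877515$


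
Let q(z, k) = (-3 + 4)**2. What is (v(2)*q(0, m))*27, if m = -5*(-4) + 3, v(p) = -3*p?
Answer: -162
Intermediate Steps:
v(p) = -3*p
m = 23 (m = 20 + 3 = 23)
q(z, k) = 1 (q(z, k) = 1**2 = 1)
(v(2)*q(0, m))*27 = (-3*2*1)*27 = -6*1*27 = -6*27 = -162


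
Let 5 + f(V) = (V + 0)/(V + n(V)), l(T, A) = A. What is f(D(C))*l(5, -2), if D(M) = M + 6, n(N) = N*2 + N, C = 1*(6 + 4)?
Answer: 19/2 ≈ 9.5000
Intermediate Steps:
C = 10 (C = 1*10 = 10)
n(N) = 3*N (n(N) = 2*N + N = 3*N)
D(M) = 6 + M
f(V) = -19/4 (f(V) = -5 + (V + 0)/(V + 3*V) = -5 + V/((4*V)) = -5 + V*(1/(4*V)) = -5 + 1/4 = -19/4)
f(D(C))*l(5, -2) = -19/4*(-2) = 19/2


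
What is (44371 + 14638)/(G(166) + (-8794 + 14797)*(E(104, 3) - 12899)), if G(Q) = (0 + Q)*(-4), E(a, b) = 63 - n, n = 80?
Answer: -59009/77535412 ≈ -0.00076106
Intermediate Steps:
E(a, b) = -17 (E(a, b) = 63 - 1*80 = 63 - 80 = -17)
G(Q) = -4*Q (G(Q) = Q*(-4) = -4*Q)
(44371 + 14638)/(G(166) + (-8794 + 14797)*(E(104, 3) - 12899)) = (44371 + 14638)/(-4*166 + (-8794 + 14797)*(-17 - 12899)) = 59009/(-664 + 6003*(-12916)) = 59009/(-664 - 77534748) = 59009/(-77535412) = 59009*(-1/77535412) = -59009/77535412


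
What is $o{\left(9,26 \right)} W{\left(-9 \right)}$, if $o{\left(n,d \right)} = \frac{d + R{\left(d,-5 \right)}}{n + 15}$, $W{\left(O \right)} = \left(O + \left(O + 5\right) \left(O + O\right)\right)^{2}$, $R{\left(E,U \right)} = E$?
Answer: $\frac{17199}{2} \approx 8599.5$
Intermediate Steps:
$W{\left(O \right)} = \left(O + 2 O \left(5 + O\right)\right)^{2}$ ($W{\left(O \right)} = \left(O + \left(5 + O\right) 2 O\right)^{2} = \left(O + 2 O \left(5 + O\right)\right)^{2}$)
$o{\left(n,d \right)} = \frac{2 d}{15 + n}$ ($o{\left(n,d \right)} = \frac{d + d}{n + 15} = \frac{2 d}{15 + n}$)
$o{\left(9,26 \right)} W{\left(-9 \right)} = 2 \cdot 26 \frac{1}{15 + 9} \left(-9\right)^{2} \left(11 + 2 \left(-9\right)\right)^{2} = 2 \cdot 26 \cdot \frac{1}{24} \cdot 81 \left(11 - 18\right)^{2} = 2 \cdot 26 \cdot \frac{1}{24} \cdot 81 \left(-7\right)^{2} = \frac{13 \cdot 81 \cdot 49}{6} = \frac{13}{6} \cdot 3969 = \frac{17199}{2}$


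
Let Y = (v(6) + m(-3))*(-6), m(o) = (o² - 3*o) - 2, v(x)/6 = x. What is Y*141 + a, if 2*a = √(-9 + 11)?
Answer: -43992 + √2/2 ≈ -43991.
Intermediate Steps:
v(x) = 6*x
a = √2/2 (a = √(-9 + 11)/2 = √2/2 ≈ 0.70711)
m(o) = -2 + o² - 3*o
Y = -312 (Y = (6*6 + (-2 + (-3)² - 3*(-3)))*(-6) = (36 + (-2 + 9 + 9))*(-6) = (36 + 16)*(-6) = 52*(-6) = -312)
Y*141 + a = -312*141 + √2/2 = -43992 + √2/2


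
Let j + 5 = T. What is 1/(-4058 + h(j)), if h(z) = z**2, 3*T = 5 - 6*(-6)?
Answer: -9/35846 ≈ -0.00025107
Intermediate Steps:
T = 41/3 (T = (5 - 6*(-6))/3 = (5 + 36)/3 = (1/3)*41 = 41/3 ≈ 13.667)
j = 26/3 (j = -5 + 41/3 = 26/3 ≈ 8.6667)
1/(-4058 + h(j)) = 1/(-4058 + (26/3)**2) = 1/(-4058 + 676/9) = 1/(-35846/9) = -9/35846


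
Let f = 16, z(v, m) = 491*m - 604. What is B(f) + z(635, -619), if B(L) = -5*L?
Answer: -304613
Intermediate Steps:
z(v, m) = -604 + 491*m
B(f) + z(635, -619) = -5*16 + (-604 + 491*(-619)) = -80 + (-604 - 303929) = -80 - 304533 = -304613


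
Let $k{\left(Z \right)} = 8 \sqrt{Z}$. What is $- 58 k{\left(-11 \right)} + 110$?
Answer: $110 - 464 i \sqrt{11} \approx 110.0 - 1538.9 i$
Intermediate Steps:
$- 58 k{\left(-11 \right)} + 110 = - 58 \cdot 8 \sqrt{-11} + 110 = - 58 \cdot 8 i \sqrt{11} + 110 = - 464 i \sqrt{11} + 110 = 110 - 464 i \sqrt{11}$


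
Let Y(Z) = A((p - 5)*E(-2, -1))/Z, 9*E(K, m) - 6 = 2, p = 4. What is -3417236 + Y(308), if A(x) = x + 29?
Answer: -861143449/252 ≈ -3.4172e+6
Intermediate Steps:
E(K, m) = 8/9 (E(K, m) = ⅔ + (⅑)*2 = ⅔ + 2/9 = 8/9)
A(x) = 29 + x
Y(Z) = 253/(9*Z) (Y(Z) = (29 + (4 - 5)*(8/9))/Z = (29 - 1*8/9)/Z = (29 - 8/9)/Z = 253/(9*Z))
-3417236 + Y(308) = -3417236 + (253/9)/308 = -3417236 + (253/9)*(1/308) = -3417236 + 23/252 = -861143449/252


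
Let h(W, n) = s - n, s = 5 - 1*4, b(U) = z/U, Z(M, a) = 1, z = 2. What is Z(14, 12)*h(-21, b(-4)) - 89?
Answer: -175/2 ≈ -87.500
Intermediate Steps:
b(U) = 2/U
s = 1 (s = 5 - 4 = 1)
h(W, n) = 1 - n
Z(14, 12)*h(-21, b(-4)) - 89 = 1*(1 - 2/(-4)) - 89 = 1*(1 - 2*(-1)/4) - 89 = 1*(1 - 1*(-½)) - 89 = 1*(1 + ½) - 89 = 1*(3/2) - 89 = 3/2 - 89 = -175/2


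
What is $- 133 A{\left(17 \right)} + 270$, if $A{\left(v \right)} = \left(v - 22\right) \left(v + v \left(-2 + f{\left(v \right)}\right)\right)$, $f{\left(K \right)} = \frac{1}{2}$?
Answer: $- \frac{10765}{2} \approx -5382.5$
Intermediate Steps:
$f{\left(K \right)} = \frac{1}{2}$
$A{\left(v \right)} = - \frac{v \left(-22 + v\right)}{2}$ ($A{\left(v \right)} = \left(v - 22\right) \left(v + v \left(-2 + \frac{1}{2}\right)\right) = \left(-22 + v\right) \left(v + v \left(- \frac{3}{2}\right)\right) = \left(-22 + v\right) \left(v - \frac{3 v}{2}\right) = \left(-22 + v\right) \left(- \frac{v}{2}\right) = - \frac{v \left(-22 + v\right)}{2}$)
$- 133 A{\left(17 \right)} + 270 = - 133 \cdot \frac{1}{2} \cdot 17 \left(22 - 17\right) + 270 = - 133 \cdot \frac{1}{2} \cdot 17 \cdot 5 + 270 = \left(-133\right) \frac{85}{2} + 270 = - \frac{11305}{2} + 270 = - \frac{10765}{2}$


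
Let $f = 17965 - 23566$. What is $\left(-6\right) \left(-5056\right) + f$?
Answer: $24735$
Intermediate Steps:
$f = -5601$
$\left(-6\right) \left(-5056\right) + f = \left(-6\right) \left(-5056\right) - 5601 = 30336 - 5601 = 24735$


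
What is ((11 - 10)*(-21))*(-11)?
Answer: 231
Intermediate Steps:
((11 - 10)*(-21))*(-11) = (1*(-21))*(-11) = -21*(-11) = 231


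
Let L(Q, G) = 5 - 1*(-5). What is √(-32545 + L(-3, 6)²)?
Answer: 3*I*√3605 ≈ 180.13*I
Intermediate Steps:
L(Q, G) = 10 (L(Q, G) = 5 + 5 = 10)
√(-32545 + L(-3, 6)²) = √(-32545 + 10²) = √(-32545 + 100) = √(-32445) = 3*I*√3605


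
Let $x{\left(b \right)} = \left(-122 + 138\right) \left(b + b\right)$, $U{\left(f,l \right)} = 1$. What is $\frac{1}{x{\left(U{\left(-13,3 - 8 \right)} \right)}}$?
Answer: $\frac{1}{32} \approx 0.03125$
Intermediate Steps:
$x{\left(b \right)} = 32 b$ ($x{\left(b \right)} = 16 \cdot 2 b = 32 b$)
$\frac{1}{x{\left(U{\left(-13,3 - 8 \right)} \right)}} = \frac{1}{32 \cdot 1} = \frac{1}{32}$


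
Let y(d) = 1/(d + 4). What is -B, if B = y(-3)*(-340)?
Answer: 340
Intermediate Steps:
y(d) = 1/(4 + d)
B = -340 (B = -340/(4 - 3) = -340/1 = 1*(-340) = -340)
-B = -1*(-340) = 340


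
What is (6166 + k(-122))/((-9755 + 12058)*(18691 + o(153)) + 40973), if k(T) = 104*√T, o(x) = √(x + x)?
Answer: 132835204718/928215794333081 - 21300447*√34/928215794333081 - 718536*I*√1037/928215794333081 + 2240489992*I*√122/928215794333081 ≈ 0.00014297 + 2.6636e-5*I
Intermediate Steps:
o(x) = √2*√x (o(x) = √(2*x) = √2*√x)
(6166 + k(-122))/((-9755 + 12058)*(18691 + o(153)) + 40973) = (6166 + 104*√(-122))/((-9755 + 12058)*(18691 + √2*√153) + 40973) = (6166 + 104*(I*√122))/(2303*(18691 + √2*(3*√17)) + 40973) = (6166 + 104*I*√122)/(2303*(18691 + 3*√34) + 40973) = (6166 + 104*I*√122)/((43045373 + 6909*√34) + 40973) = (6166 + 104*I*√122)/(43086346 + 6909*√34)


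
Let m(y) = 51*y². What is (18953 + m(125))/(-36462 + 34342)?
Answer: -203957/530 ≈ -384.82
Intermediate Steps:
(18953 + m(125))/(-36462 + 34342) = (18953 + 51*125²)/(-36462 + 34342) = (18953 + 51*15625)/(-2120) = (18953 + 796875)*(-1/2120) = 815828*(-1/2120) = -203957/530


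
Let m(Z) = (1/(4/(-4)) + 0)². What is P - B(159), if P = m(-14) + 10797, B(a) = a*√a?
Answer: 10798 - 159*√159 ≈ 8793.1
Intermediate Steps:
B(a) = a^(3/2)
m(Z) = 1 (m(Z) = (1/(4*(-¼)) + 0)² = (1/(-1) + 0)² = (-1 + 0)² = (-1)² = 1)
P = 10798 (P = 1 + 10797 = 10798)
P - B(159) = 10798 - 159^(3/2) = 10798 - 159*√159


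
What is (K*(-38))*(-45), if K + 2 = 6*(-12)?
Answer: -126540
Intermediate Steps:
K = -74 (K = -2 + 6*(-12) = -2 - 72 = -74)
(K*(-38))*(-45) = -74*(-38)*(-45) = 2812*(-45) = -126540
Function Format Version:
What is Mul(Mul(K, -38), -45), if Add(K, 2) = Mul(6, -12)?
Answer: -126540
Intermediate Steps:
K = -74 (K = Add(-2, Mul(6, -12)) = Add(-2, -72) = -74)
Mul(Mul(K, -38), -45) = Mul(Mul(-74, -38), -45) = Mul(2812, -45) = -126540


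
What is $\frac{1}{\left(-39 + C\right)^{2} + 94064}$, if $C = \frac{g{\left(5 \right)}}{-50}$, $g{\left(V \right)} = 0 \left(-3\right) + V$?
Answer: $\frac{100}{9559281} \approx 1.0461 \cdot 10^{-5}$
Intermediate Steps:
$g{\left(V \right)} = V$ ($g{\left(V \right)} = 0 + V = V$)
$C = - \frac{1}{10}$ ($C = \frac{5}{-50} = 5 \left(- \frac{1}{50}\right) = - \frac{1}{10} \approx -0.1$)
$\frac{1}{\left(-39 + C\right)^{2} + 94064} = \frac{1}{\left(-39 - \frac{1}{10}\right)^{2} + 94064} = \frac{1}{\left(- \frac{391}{10}\right)^{2} + 94064} = \frac{1}{\frac{152881}{100} + 94064} = \frac{1}{\frac{9559281}{100}} = \frac{100}{9559281}$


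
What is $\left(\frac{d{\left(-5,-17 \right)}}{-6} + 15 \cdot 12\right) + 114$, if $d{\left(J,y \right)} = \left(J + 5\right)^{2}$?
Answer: $294$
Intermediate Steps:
$d{\left(J,y \right)} = \left(5 + J\right)^{2}$
$\left(\frac{d{\left(-5,-17 \right)}}{-6} + 15 \cdot 12\right) + 114 = \left(\frac{\left(5 - 5\right)^{2}}{-6} + 15 \cdot 12\right) + 114 = \left(0^{2} \left(- \frac{1}{6}\right) + 180\right) + 114 = \left(0 \left(- \frac{1}{6}\right) + 180\right) + 114 = \left(0 + 180\right) + 114 = 180 + 114 = 294$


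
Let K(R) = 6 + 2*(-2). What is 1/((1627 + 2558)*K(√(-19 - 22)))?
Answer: 1/8370 ≈ 0.00011947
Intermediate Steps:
K(R) = 2 (K(R) = 6 - 4 = 2)
1/((1627 + 2558)*K(√(-19 - 22))) = 1/((1627 + 2558)*2) = (½)/4185 = (1/4185)*(½) = 1/8370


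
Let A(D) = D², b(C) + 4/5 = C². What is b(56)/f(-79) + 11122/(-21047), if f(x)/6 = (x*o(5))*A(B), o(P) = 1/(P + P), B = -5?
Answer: -395830622/124703475 ≈ -3.1742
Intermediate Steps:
o(P) = 1/(2*P)
b(C) = -⅘ + C²
f(x) = 15*x (f(x) = 6*((x*((½)/5))*(-5)²) = 6*((x*((½)*(⅕)))*25) = 6*((x*(⅒))*25) = 6*((x/10)*25) = 6*(5*x/2) = 15*x)
b(56)/f(-79) + 11122/(-21047) = (-⅘ + 56²)/((15*(-79))) + 11122/(-21047) = (-⅘ + 3136)/(-1185) + 11122*(-1/21047) = (15676/5)*(-1/1185) - 11122/21047 = -15676/5925 - 11122/21047 = -395830622/124703475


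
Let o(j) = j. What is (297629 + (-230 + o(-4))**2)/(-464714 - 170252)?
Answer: -352385/634966 ≈ -0.55497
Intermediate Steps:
(297629 + (-230 + o(-4))**2)/(-464714 - 170252) = (297629 + (-230 - 4)**2)/(-464714 - 170252) = (297629 + (-234)**2)/(-634966) = (297629 + 54756)*(-1/634966) = 352385*(-1/634966) = -352385/634966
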